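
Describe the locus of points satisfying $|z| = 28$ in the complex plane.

|z| = 28 means sqrt(x^2 + y^2) = 28
This is a circle of radius 28 centered at the origin


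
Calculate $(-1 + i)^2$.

(a + bi)^2 = a^2 - b^2 + 2abi
= (-1)^2 - 1^2 + 2*(-1)*1i
= -2i


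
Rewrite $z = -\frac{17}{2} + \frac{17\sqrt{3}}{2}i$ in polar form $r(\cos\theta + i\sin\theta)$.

r = |z| = sqrt(a^2 + b^2) = sqrt((-17/2)^2 + (17*sqrt(3)/2)^2) = sqrt(289/4 + 867/4) = sqrt(289) = 17
θ = arctan(b/a) = arctan(14.7224/-8.5) (quadrant-adjusted) = 120°
z = 17(cos 120° + i sin 120°)


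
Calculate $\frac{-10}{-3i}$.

Multiply numerator and denominator by conjugate (3i):
= (-10)(3i) / (0^2 + (-3)^2)
= (-30i) / 9
Divide through by 3: (-10i) / 3
= 0 - (10/3)i


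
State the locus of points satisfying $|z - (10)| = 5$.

|z - z0| = r describes a circle centered at z0 with radius r
Here z0 = 10 and r = 5
Locus: Circle centered at (10, 0) with radius 5


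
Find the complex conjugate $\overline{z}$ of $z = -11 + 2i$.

If z = a + bi, then conjugate(z) = a - bi
conjugate(-11 + 2i) = -11 - 2i


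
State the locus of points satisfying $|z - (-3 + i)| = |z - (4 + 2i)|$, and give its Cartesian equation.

|z - z1| = |z - z2| means z is equidistant from z1 and z2,
i.e. the perpendicular bisector of the segment from (-3, 1) to (4, 2) (midpoint (1/2, 3/2)).
With z = x + yi, square both sides:
(x - (-3))^2 + (y - 1)^2 = (x - 4)^2 + (y - 2)^2
The x^2 and y^2 terms cancel: 14x + 2y = 20 - 10 = 10
Simplify: 7x + y = 5
Locus: Perpendicular bisector of the segment from (-3, 1) to (4, 2): the line 7x + y = 5


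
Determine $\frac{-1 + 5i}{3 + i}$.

Multiply numerator and denominator by conjugate (3 - i):
= (-1 + 5i)(3 - i) / (3^2 + 1^2)
= (2 + 16i) / 10
Divide through by 2: (1 + 8i) / 5
= 1/5 + (8/5)i


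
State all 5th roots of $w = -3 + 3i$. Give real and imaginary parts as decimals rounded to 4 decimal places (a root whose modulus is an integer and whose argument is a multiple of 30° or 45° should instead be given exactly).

|w| = sqrt(18) ≈ 4.242641, arg(w) = 135°
Root modulus = sqrt(18)^(1/5) ≈ 1.335141
Root arguments: θ_k = (135° + 360°k)/5 for k = 0, 1, ..., 4
Compute each root as (root modulus)(cos θ_k + i sin θ_k) using full-precision intermediates, then round to 4 decimal places.
Roots: 1.1896 + 0.6061i, -0.2089 + 1.3187i, -1.3187 + 0.2089i, -0.6061 - 1.1896i, 0.9441 - 0.9441i


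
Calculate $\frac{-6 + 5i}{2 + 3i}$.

Multiply numerator and denominator by conjugate (2 - 3i):
= (-6 + 5i)(2 - 3i) / (2^2 + 3^2)
= (3 + 28i) / 13
= 3/13 + (28/13)i


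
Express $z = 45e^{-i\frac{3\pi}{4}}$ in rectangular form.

a = r cos θ = 45 * -sqrt(2)/2 = -45*sqrt(2)/2
b = r sin θ = 45 * -sqrt(2)/2 = -45*sqrt(2)/2
z = -45*sqrt(2)/2 - (45*sqrt(2)/2)i


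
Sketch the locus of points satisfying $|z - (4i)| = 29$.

|z - z0| = r describes a circle centered at z0 with radius r
Here z0 = 4i and r = 29
Locus: Circle centered at (0, 4) with radius 29


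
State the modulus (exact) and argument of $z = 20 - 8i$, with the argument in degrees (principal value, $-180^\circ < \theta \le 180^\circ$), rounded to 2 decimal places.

|z| = sqrt(20^2 + (-8)^2) = sqrt(464)
arg(z) = arctan(b/a) = arctan(-8/20) (quadrant-adjusted) = -21.80°


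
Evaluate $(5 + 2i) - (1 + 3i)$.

(5 - 1) + (2 - 3)i = 4 - i


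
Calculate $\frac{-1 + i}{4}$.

Divisor is real, so divide each part by 4:
= -1/4 + (1/4)i


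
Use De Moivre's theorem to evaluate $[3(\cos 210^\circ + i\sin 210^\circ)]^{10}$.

By De Moivre: z^n = r^n(cos(nθ) + i sin(nθ))
= 3^10(cos(10*210°) + i sin(10*210°))
= 59049(cos 300° + i sin 300°)
= 59049/2 - (59049*sqrt(3)/2)i


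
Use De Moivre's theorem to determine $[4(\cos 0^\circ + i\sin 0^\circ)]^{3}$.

By De Moivre: z^n = r^n(cos(nθ) + i sin(nθ))
= 4^3(cos(3*0°) + i sin(3*0°))
= 64(cos 0° + i sin 0°)
= 64


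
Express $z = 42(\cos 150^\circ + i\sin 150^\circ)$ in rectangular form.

a = r cos θ = 42 * -sqrt(3)/2 = -21*sqrt(3)
b = r sin θ = 42 * 1/2 = 21
z = -21*sqrt(3) + 21i


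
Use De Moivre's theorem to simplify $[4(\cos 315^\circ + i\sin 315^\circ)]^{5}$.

By De Moivre: z^n = r^n(cos(nθ) + i sin(nθ))
= 4^5(cos(5*315°) + i sin(5*315°))
= 1024(cos 135° + i sin 135°)
= -512*sqrt(2) + 512*sqrt(2)i


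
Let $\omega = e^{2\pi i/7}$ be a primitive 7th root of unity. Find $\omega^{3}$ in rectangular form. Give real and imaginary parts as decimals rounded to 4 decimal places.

ω^3 = e^(2πi·3/7) = e^(i·6π/7)
= cos(6π/7) + i sin(6π/7)
= -0.9010 + 0.4339i


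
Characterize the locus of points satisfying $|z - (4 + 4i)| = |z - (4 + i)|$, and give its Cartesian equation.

|z - z1| = |z - z2| means z is equidistant from z1 and z2,
i.e. the perpendicular bisector of the segment from (4, 4) to (4, 1) (midpoint (4, 5/2)).
With z = x + yi, square both sides:
(x - 4)^2 + (y - 4)^2 = (x - 4)^2 + (y - 1)^2
The x^2 and y^2 terms cancel: 0x + (-6)y = 17 - 32 = -15
Simplify: y = 5/2
Locus: Perpendicular bisector of the segment from (4, 4) to (4, 1): the line y = 5/2


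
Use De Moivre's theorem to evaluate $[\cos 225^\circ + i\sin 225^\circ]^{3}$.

By De Moivre: z^n = r^n(cos(nθ) + i sin(nθ))
= 1^3(cos(3*225°) + i sin(3*225°))
= 1(cos 315° + i sin 315°)
= sqrt(2)/2 - (sqrt(2)/2)i


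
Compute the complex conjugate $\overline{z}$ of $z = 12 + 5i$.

If z = a + bi, then conjugate(z) = a - bi
conjugate(12 + 5i) = 12 - 5i


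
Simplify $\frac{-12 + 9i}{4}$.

Divisor is real, so divide each part by 4:
= -3 + (9/4)i


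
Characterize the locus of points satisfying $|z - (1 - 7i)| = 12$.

|z - z0| = r describes a circle centered at z0 with radius r
Here z0 = 1 - 7i and r = 12
Locus: Circle centered at (1, -7) with radius 12


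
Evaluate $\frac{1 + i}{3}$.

Divisor is real, so divide each part by 3:
= 1/3 + (1/3)i


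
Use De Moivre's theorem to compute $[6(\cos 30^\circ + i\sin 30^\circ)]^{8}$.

By De Moivre: z^n = r^n(cos(nθ) + i sin(nθ))
= 6^8(cos(8*30°) + i sin(8*30°))
= 1679616(cos 240° + i sin 240°)
= -839808 - 839808*sqrt(3)i


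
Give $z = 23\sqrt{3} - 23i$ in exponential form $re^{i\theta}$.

r = |z| = sqrt((23*sqrt(3))^2 + (-23)^2) = sqrt(1587 + 529) = sqrt(2116) = 46
θ = arctan(b/a) = arctan(-23/39.8372) (quadrant-adjusted) = -30° = -π/6
z = 46e^(-i*π/6)


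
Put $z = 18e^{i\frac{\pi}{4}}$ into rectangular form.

a = r cos θ = 18 * sqrt(2)/2 = 9*sqrt(2)
b = r sin θ = 18 * sqrt(2)/2 = 9*sqrt(2)
z = 9*sqrt(2) + 9*sqrt(2)i


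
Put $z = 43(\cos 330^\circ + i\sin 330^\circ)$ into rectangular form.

a = r cos θ = 43 * sqrt(3)/2 = 43*sqrt(3)/2
b = r sin θ = 43 * -1/2 = -43/2
z = 43*sqrt(3)/2 - (43/2)i


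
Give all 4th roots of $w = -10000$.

|w| = 10000, arg(w) = 180°
Root modulus = 10000^(1/4) = 10
Root arguments: θ_k = (180° + 360°k)/4 for k = 0, 1, ..., 3
Roots: 5*sqrt(2) + 5*sqrt(2)i, -5*sqrt(2) + 5*sqrt(2)i, -5*sqrt(2) - 5*sqrt(2)i, 5*sqrt(2) - 5*sqrt(2)i


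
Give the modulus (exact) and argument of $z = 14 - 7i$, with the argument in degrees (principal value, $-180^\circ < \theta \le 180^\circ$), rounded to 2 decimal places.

|z| = sqrt(14^2 + (-7)^2) = sqrt(245)
arg(z) = arctan(b/a) = arctan(-7/14) (quadrant-adjusted) = -26.57°


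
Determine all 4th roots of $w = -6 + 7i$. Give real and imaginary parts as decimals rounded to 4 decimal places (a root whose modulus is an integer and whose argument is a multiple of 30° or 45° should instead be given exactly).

|w| = sqrt(85) ≈ 9.219544, arg(w) ≈ 130.601295°
Root modulus = sqrt(85)^(1/4) ≈ 1.742518
Root arguments: θ_k = (arg(w) + 360°k)/4 for k = 0, 1, ..., 3
Compute each root as (root modulus)(cos θ_k + i sin θ_k) using full-precision intermediates, then round to 4 decimal places.
Roots: 1.4672 + 0.9401i, -0.9401 + 1.4672i, -1.4672 - 0.9401i, 0.9401 - 1.4672i


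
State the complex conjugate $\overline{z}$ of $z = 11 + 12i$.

If z = a + bi, then conjugate(z) = a - bi
conjugate(11 + 12i) = 11 - 12i


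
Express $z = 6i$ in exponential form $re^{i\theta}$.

r = |z| = sqrt((0)^2 + (6)^2) = sqrt(0 + 36) = sqrt(36) = 6
a = 0 and b > 0, so z lies on the positive imaginary axis: θ = 90° = π/2
z = 6e^(i*π/2)


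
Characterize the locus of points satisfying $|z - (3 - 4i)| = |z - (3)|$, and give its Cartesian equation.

|z - z1| = |z - z2| means z is equidistant from z1 and z2,
i.e. the perpendicular bisector of the segment from (3, -4) to (3, 0) (midpoint (3, -2)).
With z = x + yi, square both sides:
(x - 3)^2 + (y - (-4))^2 = (x - 3)^2 + (y - 0)^2
The x^2 and y^2 terms cancel: 0x + 8y = 9 - 25 = -16
Simplify: y = -2
Locus: Perpendicular bisector of the segment from (3, -4) to (3, 0): the line y = -2


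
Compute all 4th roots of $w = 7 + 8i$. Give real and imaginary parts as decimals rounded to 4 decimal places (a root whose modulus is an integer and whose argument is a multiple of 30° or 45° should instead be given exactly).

|w| = sqrt(113) ≈ 10.630146, arg(w) ≈ 48.814075°
Root modulus = sqrt(113)^(1/4) ≈ 1.805655
Root arguments: θ_k = (arg(w) + 360°k)/4 for k = 0, 1, ..., 3
Compute each root as (root modulus)(cos θ_k + i sin θ_k) using full-precision intermediates, then round to 4 decimal places.
Roots: 1.7649 + 0.3817i, -0.3817 + 1.7649i, -1.7649 - 0.3817i, 0.3817 - 1.7649i


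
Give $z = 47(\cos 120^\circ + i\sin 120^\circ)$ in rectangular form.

a = r cos θ = 47 * -1/2 = -47/2
b = r sin θ = 47 * sqrt(3)/2 = 47*sqrt(3)/2
z = -47/2 + (47*sqrt(3)/2)i


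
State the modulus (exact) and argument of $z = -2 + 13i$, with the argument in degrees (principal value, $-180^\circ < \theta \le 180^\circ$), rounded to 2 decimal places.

|z| = sqrt((-2)^2 + 13^2) = sqrt(173)
arg(z) = arctan(b/a) = arctan(13/-2) (quadrant-adjusted) = 98.75°


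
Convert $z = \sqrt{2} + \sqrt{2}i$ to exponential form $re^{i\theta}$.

r = |z| = sqrt((sqrt(2))^2 + (sqrt(2))^2) = sqrt(2 + 2) = sqrt(4) = 2
θ = arctan(b/a) = arctan(1.4142/1.4142) (quadrant-adjusted) = 45° = π/4
z = 2e^(i*π/4)


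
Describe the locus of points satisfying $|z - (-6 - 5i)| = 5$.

|z - z0| = r describes a circle centered at z0 with radius r
Here z0 = -6 - 5i and r = 5
Locus: Circle centered at (-6, -5) with radius 5


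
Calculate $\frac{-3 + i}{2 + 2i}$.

Multiply numerator and denominator by conjugate (2 - 2i):
= (-3 + i)(2 - 2i) / (2^2 + 2^2)
= (-4 + 8i) / 8
Divide through by 4: (-1 + 2i) / 2
= -1/2 + i


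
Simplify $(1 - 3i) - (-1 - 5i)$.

(1 - (-1)) + (-3 - (-5))i = 2 + 2i


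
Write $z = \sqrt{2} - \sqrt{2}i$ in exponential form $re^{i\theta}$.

r = |z| = sqrt((sqrt(2))^2 + (-sqrt(2))^2) = sqrt(2 + 2) = sqrt(4) = 2
θ = arctan(b/a) = arctan(-1.4142/1.4142) (quadrant-adjusted) = -45° = -π/4
z = 2e^(-i*π/4)


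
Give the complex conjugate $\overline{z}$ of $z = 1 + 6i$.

If z = a + bi, then conjugate(z) = a - bi
conjugate(1 + 6i) = 1 - 6i


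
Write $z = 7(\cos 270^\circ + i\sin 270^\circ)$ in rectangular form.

a = r cos θ = 7 * 0 = 0
b = r sin θ = 7 * -1 = -7
z = -7i


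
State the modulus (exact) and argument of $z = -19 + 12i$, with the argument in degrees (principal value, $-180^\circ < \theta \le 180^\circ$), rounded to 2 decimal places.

|z| = sqrt((-19)^2 + 12^2) = sqrt(505)
arg(z) = arctan(b/a) = arctan(12/-19) (quadrant-adjusted) = 147.72°


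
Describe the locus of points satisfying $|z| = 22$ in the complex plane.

|z| = 22 means sqrt(x^2 + y^2) = 22
This is a circle of radius 22 centered at the origin


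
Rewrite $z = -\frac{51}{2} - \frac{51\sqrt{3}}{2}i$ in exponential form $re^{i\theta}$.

r = |z| = sqrt((-51/2)^2 + (-51*sqrt(3)/2)^2) = sqrt(2601/4 + 7803/4) = sqrt(2601) = 51
θ = arctan(b/a) = arctan(-44.1673/-25.5) (quadrant-adjusted) = -120° = -2π/3
z = 51e^(-i*2π/3)


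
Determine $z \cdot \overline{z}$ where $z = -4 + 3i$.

z * conjugate(z) = |z|^2 = a^2 + b^2
= (-4)^2 + 3^2 = 25


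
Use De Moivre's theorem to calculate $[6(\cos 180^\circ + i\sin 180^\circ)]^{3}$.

By De Moivre: z^n = r^n(cos(nθ) + i sin(nθ))
= 6^3(cos(3*180°) + i sin(3*180°))
= 216(cos 180° + i sin 180°)
= -216


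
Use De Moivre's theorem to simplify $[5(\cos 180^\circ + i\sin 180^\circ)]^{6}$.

By De Moivre: z^n = r^n(cos(nθ) + i sin(nθ))
= 5^6(cos(6*180°) + i sin(6*180°))
= 15625(cos 0° + i sin 0°)
= 15625


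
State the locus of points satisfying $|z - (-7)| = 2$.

|z - z0| = r describes a circle centered at z0 with radius r
Here z0 = -7 and r = 2
Locus: Circle centered at (-7, 0) with radius 2


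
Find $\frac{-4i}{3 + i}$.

Multiply numerator and denominator by conjugate (3 - i):
= (-4i)(3 - i) / (3^2 + 1^2)
= (-4 - 12i) / 10
Divide through by 2: (-2 - 6i) / 5
= -2/5 - (6/5)i


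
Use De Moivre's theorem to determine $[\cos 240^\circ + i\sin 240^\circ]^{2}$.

By De Moivre: z^n = r^n(cos(nθ) + i sin(nθ))
= 1^2(cos(2*240°) + i sin(2*240°))
= 1(cos 120° + i sin 120°)
= -1/2 + (sqrt(3)/2)i


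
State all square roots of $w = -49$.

|w| = 49, arg(w) = 180°
Root modulus = 49^(1/2) = 7
Root arguments: θ_k = (180° + 360°k)/2 for k = 0, 1, ..., 1
Roots: 7i, -7i


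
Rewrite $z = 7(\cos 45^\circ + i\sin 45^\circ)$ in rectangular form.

a = r cos θ = 7 * sqrt(2)/2 = 7*sqrt(2)/2
b = r sin θ = 7 * sqrt(2)/2 = 7*sqrt(2)/2
z = 7*sqrt(2)/2 + (7*sqrt(2)/2)i


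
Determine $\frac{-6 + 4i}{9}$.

Divisor is real, so divide each part by 9:
= -2/3 + (4/9)i


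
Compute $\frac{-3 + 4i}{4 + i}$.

Multiply numerator and denominator by conjugate (4 - i):
= (-3 + 4i)(4 - i) / (4^2 + 1^2)
= (-8 + 19i) / 17
= -8/17 + (19/17)i


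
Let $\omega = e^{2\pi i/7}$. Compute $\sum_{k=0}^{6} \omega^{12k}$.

Let ζ = ω^12 = e^(2πi·12/7). Since 7 ∤ 12, ζ ≠ 1.
Sum = Σ_{k=0}^{6} ζ^k = (ζ^7 - 1)/(ζ - 1) = (ω^{12·7} - 1)/(ζ - 1) = (1 - 1)/(ζ - 1) = 0


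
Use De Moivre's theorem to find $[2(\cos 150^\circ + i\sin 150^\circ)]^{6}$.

By De Moivre: z^n = r^n(cos(nθ) + i sin(nθ))
= 2^6(cos(6*150°) + i sin(6*150°))
= 64(cos 180° + i sin 180°)
= -64


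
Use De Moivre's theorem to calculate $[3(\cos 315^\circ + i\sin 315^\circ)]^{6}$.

By De Moivre: z^n = r^n(cos(nθ) + i sin(nθ))
= 3^6(cos(6*315°) + i sin(6*315°))
= 729(cos 90° + i sin 90°)
= 729i


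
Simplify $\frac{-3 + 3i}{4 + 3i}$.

Multiply numerator and denominator by conjugate (4 - 3i):
= (-3 + 3i)(4 - 3i) / (4^2 + 3^2)
= (-3 + 21i) / 25
= -3/25 + (21/25)i


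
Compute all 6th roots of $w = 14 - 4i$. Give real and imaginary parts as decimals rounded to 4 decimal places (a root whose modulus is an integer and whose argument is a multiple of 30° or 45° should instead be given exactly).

|w| = sqrt(212) ≈ 14.560220, arg(w) ≈ 344.054604°
Root modulus = sqrt(212)^(1/6) ≈ 1.562649
Root arguments: θ_k = (arg(w) + 360°k)/6 for k = 0, 1, ..., 5
Compute each root as (root modulus)(cos θ_k + i sin θ_k) using full-precision intermediates, then round to 4 decimal places.
Roots: 0.8432 + 1.3156i, -0.7177 + 1.3881i, -1.5610 + 0.0725i, -0.8432 - 1.3156i, 0.7177 - 1.3881i, 1.5610 - 0.0725i


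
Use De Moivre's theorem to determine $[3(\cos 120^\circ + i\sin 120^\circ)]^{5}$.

By De Moivre: z^n = r^n(cos(nθ) + i sin(nθ))
= 3^5(cos(5*120°) + i sin(5*120°))
= 243(cos 240° + i sin 240°)
= -243/2 - (243*sqrt(3)/2)i


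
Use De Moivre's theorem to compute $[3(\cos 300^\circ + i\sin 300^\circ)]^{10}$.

By De Moivre: z^n = r^n(cos(nθ) + i sin(nθ))
= 3^10(cos(10*300°) + i sin(10*300°))
= 59049(cos 120° + i sin 120°)
= -59049/2 + (59049*sqrt(3)/2)i


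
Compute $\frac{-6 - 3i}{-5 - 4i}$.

Multiply numerator and denominator by conjugate (-5 + 4i):
= (-6 - 3i)(-5 + 4i) / ((-5)^2 + (-4)^2)
= (42 - 9i) / 41
= 42/41 - (9/41)i


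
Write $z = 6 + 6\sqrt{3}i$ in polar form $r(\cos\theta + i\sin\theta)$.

r = |z| = sqrt(a^2 + b^2) = sqrt((6)^2 + (6*sqrt(3))^2) = sqrt(36 + 108) = sqrt(144) = 12
θ = arctan(b/a) = arctan(10.3923/6) (quadrant-adjusted) = 60°
z = 12(cos 60° + i sin 60°)


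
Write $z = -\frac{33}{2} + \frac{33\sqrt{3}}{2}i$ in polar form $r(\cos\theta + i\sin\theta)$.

r = |z| = sqrt(a^2 + b^2) = sqrt((-33/2)^2 + (33*sqrt(3)/2)^2) = sqrt(1089/4 + 3267/4) = sqrt(1089) = 33
θ = arctan(b/a) = arctan(28.5788/-16.5) (quadrant-adjusted) = 120°
z = 33(cos 120° + i sin 120°)


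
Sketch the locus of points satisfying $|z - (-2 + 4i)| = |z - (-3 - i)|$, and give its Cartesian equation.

|z - z1| = |z - z2| means z is equidistant from z1 and z2,
i.e. the perpendicular bisector of the segment from (-2, 4) to (-3, -1) (midpoint (-5/2, 3/2)).
With z = x + yi, square both sides:
(x - (-2))^2 + (y - 4)^2 = (x - (-3))^2 + (y - (-1))^2
The x^2 and y^2 terms cancel: -2x + (-10)y = 10 - 20 = -10
Simplify: x + 5y = 5
Locus: Perpendicular bisector of the segment from (-2, 4) to (-3, -1): the line x + 5y = 5


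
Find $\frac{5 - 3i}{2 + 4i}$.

Multiply numerator and denominator by conjugate (2 - 4i):
= (5 - 3i)(2 - 4i) / (2^2 + 4^2)
= (-2 - 26i) / 20
Divide through by 2: (-1 - 13i) / 10
= -1/10 - (13/10)i


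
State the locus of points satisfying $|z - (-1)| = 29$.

|z - z0| = r describes a circle centered at z0 with radius r
Here z0 = -1 and r = 29
Locus: Circle centered at (-1, 0) with radius 29


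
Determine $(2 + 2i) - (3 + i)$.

(2 - 3) + (2 - 1)i = -1 + i


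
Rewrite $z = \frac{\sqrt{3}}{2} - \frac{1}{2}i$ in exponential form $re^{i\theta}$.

r = |z| = sqrt((sqrt(3)/2)^2 + (-1/2)^2) = sqrt(3/4 + 1/4) = sqrt(1) = 1
θ = arctan(b/a) = arctan(-0.5/0.866) (quadrant-adjusted) = -30° = -π/6
z = 1e^(-i*π/6)


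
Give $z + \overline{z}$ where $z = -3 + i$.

z + conjugate(z) = (a + bi) + (a - bi) = 2a
= 2 * (-3) = -6


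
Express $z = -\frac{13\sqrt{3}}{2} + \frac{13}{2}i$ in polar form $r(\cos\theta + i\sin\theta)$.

r = |z| = sqrt(a^2 + b^2) = sqrt((-13*sqrt(3)/2)^2 + (13/2)^2) = sqrt(507/4 + 169/4) = sqrt(169) = 13
θ = arctan(b/a) = arctan(6.5/-11.2583) (quadrant-adjusted) = 150°
z = 13(cos 150° + i sin 150°)


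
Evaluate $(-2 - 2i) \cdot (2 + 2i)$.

(a1*a2 - b1*b2) + (a1*b2 + b1*a2)i
= (-4 - (-4)) + (-4 + (-4))i
= -8i


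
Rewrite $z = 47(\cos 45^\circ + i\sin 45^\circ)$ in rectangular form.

a = r cos θ = 47 * sqrt(2)/2 = 47*sqrt(2)/2
b = r sin θ = 47 * sqrt(2)/2 = 47*sqrt(2)/2
z = 47*sqrt(2)/2 + (47*sqrt(2)/2)i


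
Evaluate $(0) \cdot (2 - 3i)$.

(a1*a2 - b1*b2) + (a1*b2 + b1*a2)i
= (0 - 0) + (0 + 0)i
= 0


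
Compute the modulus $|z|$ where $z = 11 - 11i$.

|z| = sqrt(a^2 + b^2) = sqrt(11^2 + (-11)^2) = sqrt(242) = sqrt(242)


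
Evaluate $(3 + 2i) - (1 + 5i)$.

(3 - 1) + (2 - 5)i = 2 - 3i


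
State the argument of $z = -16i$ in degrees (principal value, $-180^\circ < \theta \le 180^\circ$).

a = 0 and b < 0, so z lies on the negative imaginary axis: θ = -90°


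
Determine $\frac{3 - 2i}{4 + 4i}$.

Multiply numerator and denominator by conjugate (4 - 4i):
= (3 - 2i)(4 - 4i) / (4^2 + 4^2)
= (4 - 20i) / 32
Divide through by 4: (1 - 5i) / 8
= 1/8 - (5/8)i


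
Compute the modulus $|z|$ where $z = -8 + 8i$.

|z| = sqrt(a^2 + b^2) = sqrt((-8)^2 + 8^2) = sqrt(128) = sqrt(128)


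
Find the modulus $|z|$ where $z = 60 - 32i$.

|z| = sqrt(a^2 + b^2) = sqrt(60^2 + (-32)^2) = sqrt(4624) = 68


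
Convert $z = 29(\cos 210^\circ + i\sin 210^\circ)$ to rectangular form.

a = r cos θ = 29 * -sqrt(3)/2 = -29*sqrt(3)/2
b = r sin θ = 29 * -1/2 = -29/2
z = -29*sqrt(3)/2 - (29/2)i


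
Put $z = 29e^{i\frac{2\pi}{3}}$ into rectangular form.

a = r cos θ = 29 * -1/2 = -29/2
b = r sin θ = 29 * sqrt(3)/2 = 29*sqrt(3)/2
z = -29/2 + (29*sqrt(3)/2)i


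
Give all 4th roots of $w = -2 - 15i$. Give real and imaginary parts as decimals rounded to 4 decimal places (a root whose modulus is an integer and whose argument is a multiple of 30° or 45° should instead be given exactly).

|w| = sqrt(229) ≈ 15.132746, arg(w) ≈ 262.405357°
Root modulus = sqrt(229)^(1/4) ≈ 1.972329
Root arguments: θ_k = (arg(w) + 360°k)/4 for k = 0, 1, ..., 3
Compute each root as (root modulus)(cos θ_k + i sin θ_k) using full-precision intermediates, then round to 4 decimal places.
Roots: 0.8147 + 1.7962i, -1.7962 + 0.8147i, -0.8147 - 1.7962i, 1.7962 - 0.8147i


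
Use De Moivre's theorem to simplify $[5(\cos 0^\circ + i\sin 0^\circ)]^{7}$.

By De Moivre: z^n = r^n(cos(nθ) + i sin(nθ))
= 5^7(cos(7*0°) + i sin(7*0°))
= 78125(cos 0° + i sin 0°)
= 78125


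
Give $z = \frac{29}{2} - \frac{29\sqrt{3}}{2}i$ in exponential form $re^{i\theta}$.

r = |z| = sqrt((29/2)^2 + (-29*sqrt(3)/2)^2) = sqrt(841/4 + 2523/4) = sqrt(841) = 29
θ = arctan(b/a) = arctan(-25.1147/14.5) (quadrant-adjusted) = -60° = -π/3
z = 29e^(-i*π/3)


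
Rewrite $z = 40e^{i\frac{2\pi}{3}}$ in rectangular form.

a = r cos θ = 40 * -1/2 = -20
b = r sin θ = 40 * sqrt(3)/2 = 20*sqrt(3)
z = -20 + 20*sqrt(3)i


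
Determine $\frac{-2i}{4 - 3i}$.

Multiply numerator and denominator by conjugate (4 + 3i):
= (-2i)(4 + 3i) / (4^2 + (-3)^2)
= (6 - 8i) / 25
= 6/25 - (8/25)i


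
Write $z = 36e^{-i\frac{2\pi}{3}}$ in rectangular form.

a = r cos θ = 36 * -1/2 = -18
b = r sin θ = 36 * -sqrt(3)/2 = -18*sqrt(3)
z = -18 - 18*sqrt(3)i


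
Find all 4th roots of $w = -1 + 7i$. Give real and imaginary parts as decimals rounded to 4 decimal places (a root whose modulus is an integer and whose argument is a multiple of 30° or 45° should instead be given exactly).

|w| = sqrt(50) ≈ 7.071068, arg(w) ≈ 98.130102°
Root modulus = sqrt(50)^(1/4) ≈ 1.630689
Root arguments: θ_k = (arg(w) + 360°k)/4 for k = 0, 1, ..., 3
Compute each root as (root modulus)(cos θ_k + i sin θ_k) using full-precision intermediates, then round to 4 decimal places.
Roots: 1.4835 + 0.6771i, -0.6771 + 1.4835i, -1.4835 - 0.6771i, 0.6771 - 1.4835i


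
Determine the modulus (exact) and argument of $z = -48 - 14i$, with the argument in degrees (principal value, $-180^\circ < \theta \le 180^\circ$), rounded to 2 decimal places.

|z| = sqrt((-48)^2 + (-14)^2) = 50
arg(z) = arctan(b/a) = arctan(-14/-48) (quadrant-adjusted) = -163.74°


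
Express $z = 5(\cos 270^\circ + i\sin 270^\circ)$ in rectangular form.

a = r cos θ = 5 * 0 = 0
b = r sin θ = 5 * -1 = -5
z = -5i


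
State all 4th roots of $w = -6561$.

|w| = 6561, arg(w) = 180°
Root modulus = 6561^(1/4) = 9
Root arguments: θ_k = (180° + 360°k)/4 for k = 0, 1, ..., 3
Roots: 9*sqrt(2)/2 + (9*sqrt(2)/2)i, -9*sqrt(2)/2 + (9*sqrt(2)/2)i, -9*sqrt(2)/2 - (9*sqrt(2)/2)i, 9*sqrt(2)/2 - (9*sqrt(2)/2)i


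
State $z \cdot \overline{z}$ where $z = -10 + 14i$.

z * conjugate(z) = |z|^2 = a^2 + b^2
= (-10)^2 + 14^2 = 296


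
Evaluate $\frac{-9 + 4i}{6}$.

Divisor is real, so divide each part by 6:
= -3/2 + (2/3)i


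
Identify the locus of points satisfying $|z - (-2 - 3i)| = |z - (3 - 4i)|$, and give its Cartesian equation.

|z - z1| = |z - z2| means z is equidistant from z1 and z2,
i.e. the perpendicular bisector of the segment from (-2, -3) to (3, -4) (midpoint (1/2, -7/2)).
With z = x + yi, square both sides:
(x - (-2))^2 + (y - (-3))^2 = (x - 3)^2 + (y - (-4))^2
The x^2 and y^2 terms cancel: 10x + (-2)y = 25 - 13 = 12
Simplify: 5x - y = 6
Locus: Perpendicular bisector of the segment from (-2, -3) to (3, -4): the line 5x - y = 6


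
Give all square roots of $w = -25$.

|w| = 25, arg(w) = 180°
Root modulus = 25^(1/2) = 5
Root arguments: θ_k = (180° + 360°k)/2 for k = 0, 1, ..., 1
Roots: 5i, -5i


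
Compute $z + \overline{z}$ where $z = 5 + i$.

z + conjugate(z) = (a + bi) + (a - bi) = 2a
= 2 * 5 = 10


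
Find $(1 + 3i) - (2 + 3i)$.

(1 - 2) + (3 - 3)i = -1


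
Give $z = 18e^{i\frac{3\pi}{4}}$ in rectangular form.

a = r cos θ = 18 * -sqrt(2)/2 = -9*sqrt(2)
b = r sin θ = 18 * sqrt(2)/2 = 9*sqrt(2)
z = -9*sqrt(2) + 9*sqrt(2)i


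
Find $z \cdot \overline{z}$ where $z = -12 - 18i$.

z * conjugate(z) = |z|^2 = a^2 + b^2
= (-12)^2 + (-18)^2 = 468


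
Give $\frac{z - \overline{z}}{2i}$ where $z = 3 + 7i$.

z - conjugate(z) = 2bi
(z - conjugate(z))/(2i) = 2bi/(2i) = b = 7


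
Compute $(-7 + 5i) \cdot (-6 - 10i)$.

(a1*a2 - b1*b2) + (a1*b2 + b1*a2)i
= (42 - (-50)) + (70 + (-30))i
= 92 + 40i


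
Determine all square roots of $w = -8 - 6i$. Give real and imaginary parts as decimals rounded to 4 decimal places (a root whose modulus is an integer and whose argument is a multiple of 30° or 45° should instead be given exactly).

|w| = 10, arg(w) ≈ 216.869898°
Root modulus = 10^(1/2) ≈ 3.162278
Root arguments: θ_k = (arg(w) + 360°k)/2 for k = 0, 1, ..., 1
Compute each root as (root modulus)(cos θ_k + i sin θ_k) using full-precision intermediates, then round to 4 decimal places.
Roots: -1.0000 + 3.0000i, 1.0000 - 3.0000i


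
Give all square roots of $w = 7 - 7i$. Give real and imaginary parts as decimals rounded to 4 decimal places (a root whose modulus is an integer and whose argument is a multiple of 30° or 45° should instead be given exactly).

|w| = sqrt(98) ≈ 9.899495, arg(w) = 315°
Root modulus = sqrt(98)^(1/2) ≈ 3.146346
Root arguments: θ_k = (315° + 360°k)/2 for k = 0, 1, ..., 1
Compute each root as (root modulus)(cos θ_k + i sin θ_k) using full-precision intermediates, then round to 4 decimal places.
Roots: -2.9068 + 1.2041i, 2.9068 - 1.2041i


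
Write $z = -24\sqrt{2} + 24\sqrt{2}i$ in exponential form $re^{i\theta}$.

r = |z| = sqrt((-24*sqrt(2))^2 + (24*sqrt(2))^2) = sqrt(1152 + 1152) = sqrt(2304) = 48
θ = arctan(b/a) = arctan(33.9411/-33.9411) (quadrant-adjusted) = 135° = 3π/4
z = 48e^(i*3π/4)


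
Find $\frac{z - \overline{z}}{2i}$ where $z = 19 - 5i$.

z - conjugate(z) = 2bi
(z - conjugate(z))/(2i) = 2bi/(2i) = b = -5


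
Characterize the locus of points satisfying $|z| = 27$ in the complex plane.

|z| = 27 means sqrt(x^2 + y^2) = 27
This is a circle of radius 27 centered at the origin


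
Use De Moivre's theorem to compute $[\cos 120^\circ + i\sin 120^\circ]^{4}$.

By De Moivre: z^n = r^n(cos(nθ) + i sin(nθ))
= 1^4(cos(4*120°) + i sin(4*120°))
= 1(cos 120° + i sin 120°)
= -1/2 + (sqrt(3)/2)i


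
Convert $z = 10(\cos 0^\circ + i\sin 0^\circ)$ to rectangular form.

a = r cos θ = 10 * 1 = 10
b = r sin θ = 10 * 0 = 0
z = 10


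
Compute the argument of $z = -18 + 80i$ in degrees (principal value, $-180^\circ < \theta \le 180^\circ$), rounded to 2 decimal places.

θ = arctan(b/a) = arctan(80/-18) (quadrant-adjusted) = 102.68°


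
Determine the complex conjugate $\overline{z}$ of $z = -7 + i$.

If z = a + bi, then conjugate(z) = a - bi
conjugate(-7 + i) = -7 - i


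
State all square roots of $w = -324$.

|w| = 324, arg(w) = 180°
Root modulus = 324^(1/2) = 18
Root arguments: θ_k = (180° + 360°k)/2 for k = 0, 1, ..., 1
Roots: 18i, -18i


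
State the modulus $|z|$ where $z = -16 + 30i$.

|z| = sqrt(a^2 + b^2) = sqrt((-16)^2 + 30^2) = sqrt(1156) = 34


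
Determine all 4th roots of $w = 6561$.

|w| = 6561, arg(w) = 0°
Root modulus = 6561^(1/4) = 9
Root arguments: θ_k = (0° + 360°k)/4 for k = 0, 1, ..., 3
Roots: 9, 9i, -9, -9i


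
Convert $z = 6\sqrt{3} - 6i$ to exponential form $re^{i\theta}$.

r = |z| = sqrt((6*sqrt(3))^2 + (-6)^2) = sqrt(108 + 36) = sqrt(144) = 12
θ = arctan(b/a) = arctan(-6/10.3923) (quadrant-adjusted) = -30° = -π/6
z = 12e^(-i*π/6)


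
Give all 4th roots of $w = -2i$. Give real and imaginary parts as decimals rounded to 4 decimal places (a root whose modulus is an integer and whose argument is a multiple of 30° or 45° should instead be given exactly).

|w| = 2, arg(w) = 270°
Root modulus = 2^(1/4) ≈ 1.189207
Root arguments: θ_k = (270° + 360°k)/4 for k = 0, 1, ..., 3
Compute each root as (root modulus)(cos θ_k + i sin θ_k) using full-precision intermediates, then round to 4 decimal places.
Roots: 0.4551 + 1.0987i, -1.0987 + 0.4551i, -0.4551 - 1.0987i, 1.0987 - 0.4551i


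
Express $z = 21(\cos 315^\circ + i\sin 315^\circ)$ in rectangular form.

a = r cos θ = 21 * sqrt(2)/2 = 21*sqrt(2)/2
b = r sin θ = 21 * -sqrt(2)/2 = -21*sqrt(2)/2
z = 21*sqrt(2)/2 - (21*sqrt(2)/2)i


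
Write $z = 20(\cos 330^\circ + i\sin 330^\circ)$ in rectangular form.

a = r cos θ = 20 * sqrt(3)/2 = 10*sqrt(3)
b = r sin θ = 20 * -1/2 = -10
z = 10*sqrt(3) - 10i


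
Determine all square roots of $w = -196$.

|w| = 196, arg(w) = 180°
Root modulus = 196^(1/2) = 14
Root arguments: θ_k = (180° + 360°k)/2 for k = 0, 1, ..., 1
Roots: 14i, -14i


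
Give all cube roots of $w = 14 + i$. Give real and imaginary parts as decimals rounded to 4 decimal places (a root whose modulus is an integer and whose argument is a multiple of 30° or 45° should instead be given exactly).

|w| = sqrt(197) ≈ 14.035669, arg(w) ≈ 4.085617°
Root modulus = sqrt(197)^(1/3) ≈ 2.412187
Root arguments: θ_k = (arg(w) + 360°k)/3 for k = 0, 1, ..., 2
Compute each root as (root modulus)(cos θ_k + i sin θ_k) using full-precision intermediates, then round to 4 decimal places.
Roots: 2.4115 + 0.0573i, -1.2554 + 2.0598i, -1.1561 - 2.1171i


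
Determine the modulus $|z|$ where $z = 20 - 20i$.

|z| = sqrt(a^2 + b^2) = sqrt(20^2 + (-20)^2) = sqrt(800) = sqrt(800)


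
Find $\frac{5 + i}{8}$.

Divisor is real, so divide each part by 8:
= 5/8 + (1/8)i


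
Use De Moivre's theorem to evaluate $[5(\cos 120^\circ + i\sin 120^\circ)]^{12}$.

By De Moivre: z^n = r^n(cos(nθ) + i sin(nθ))
= 5^12(cos(12*120°) + i sin(12*120°))
= 244140625(cos 0° + i sin 0°)
= 244140625


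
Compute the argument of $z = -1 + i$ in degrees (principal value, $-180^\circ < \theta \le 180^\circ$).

θ = arctan(b/a) = arctan(1/-1) (quadrant-adjusted) = 135°


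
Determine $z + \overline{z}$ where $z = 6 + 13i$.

z + conjugate(z) = (a + bi) + (a - bi) = 2a
= 2 * 6 = 12


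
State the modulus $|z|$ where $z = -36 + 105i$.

|z| = sqrt(a^2 + b^2) = sqrt((-36)^2 + 105^2) = sqrt(12321) = 111


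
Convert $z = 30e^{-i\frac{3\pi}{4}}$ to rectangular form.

a = r cos θ = 30 * -sqrt(2)/2 = -15*sqrt(2)
b = r sin θ = 30 * -sqrt(2)/2 = -15*sqrt(2)
z = -15*sqrt(2) - 15*sqrt(2)i


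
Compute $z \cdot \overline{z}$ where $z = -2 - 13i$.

z * conjugate(z) = |z|^2 = a^2 + b^2
= (-2)^2 + (-13)^2 = 173


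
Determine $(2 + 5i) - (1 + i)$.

(2 - 1) + (5 - 1)i = 1 + 4i


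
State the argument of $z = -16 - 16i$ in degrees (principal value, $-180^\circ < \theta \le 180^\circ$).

θ = arctan(b/a) = arctan(-16/-16) (quadrant-adjusted) = -135°


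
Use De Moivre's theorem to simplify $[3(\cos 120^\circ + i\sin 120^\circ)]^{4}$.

By De Moivre: z^n = r^n(cos(nθ) + i sin(nθ))
= 3^4(cos(4*120°) + i sin(4*120°))
= 81(cos 120° + i sin 120°)
= -81/2 + (81*sqrt(3)/2)i


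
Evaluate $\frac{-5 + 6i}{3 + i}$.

Multiply numerator and denominator by conjugate (3 - i):
= (-5 + 6i)(3 - i) / (3^2 + 1^2)
= (-9 + 23i) / 10
= -9/10 + (23/10)i


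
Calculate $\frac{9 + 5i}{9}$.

Divisor is real, so divide each part by 9:
= 1 + (5/9)i


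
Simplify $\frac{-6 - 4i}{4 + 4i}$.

Multiply numerator and denominator by conjugate (4 - 4i):
= (-6 - 4i)(4 - 4i) / (4^2 + 4^2)
= (-40 + 8i) / 32
Divide through by 8: (-5 + i) / 4
= -5/4 + (1/4)i


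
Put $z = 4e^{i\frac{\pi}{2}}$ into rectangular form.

a = r cos θ = 4 * 0 = 0
b = r sin θ = 4 * 1 = 4
z = 4i


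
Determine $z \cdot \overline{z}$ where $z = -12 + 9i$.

z * conjugate(z) = |z|^2 = a^2 + b^2
= (-12)^2 + 9^2 = 225


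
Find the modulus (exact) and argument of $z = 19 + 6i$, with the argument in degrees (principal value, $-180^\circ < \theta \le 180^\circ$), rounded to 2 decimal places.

|z| = sqrt(19^2 + 6^2) = sqrt(397)
arg(z) = arctan(b/a) = arctan(6/19) (quadrant-adjusted) = 17.53°


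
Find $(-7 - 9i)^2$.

(a + bi)^2 = a^2 - b^2 + 2abi
= (-7)^2 - (-9)^2 + 2*(-7)*(-9)i
= -32 + 126i


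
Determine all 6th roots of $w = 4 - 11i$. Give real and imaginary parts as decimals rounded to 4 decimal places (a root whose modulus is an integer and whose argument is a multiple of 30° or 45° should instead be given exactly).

|w| = sqrt(137) ≈ 11.704700, arg(w) ≈ 289.983107°
Root modulus = sqrt(137)^(1/6) ≈ 1.506815
Root arguments: θ_k = (arg(w) + 360°k)/6 for k = 0, 1, ..., 5
Compute each root as (root modulus)(cos θ_k + i sin θ_k) using full-precision intermediates, then round to 4 decimal places.
Roots: 1.0018 + 1.1256i, -0.4739 + 1.4304i, -1.4757 + 0.3048i, -1.0018 - 1.1256i, 0.4739 - 1.4304i, 1.4757 - 0.3048i


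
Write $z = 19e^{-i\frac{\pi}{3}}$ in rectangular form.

a = r cos θ = 19 * 1/2 = 19/2
b = r sin θ = 19 * -sqrt(3)/2 = -19*sqrt(3)/2
z = 19/2 - (19*sqrt(3)/2)i


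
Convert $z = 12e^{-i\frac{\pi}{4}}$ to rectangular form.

a = r cos θ = 12 * sqrt(2)/2 = 6*sqrt(2)
b = r sin θ = 12 * -sqrt(2)/2 = -6*sqrt(2)
z = 6*sqrt(2) - 6*sqrt(2)i


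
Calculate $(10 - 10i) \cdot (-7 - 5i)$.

(a1*a2 - b1*b2) + (a1*b2 + b1*a2)i
= (-70 - 50) + (-50 + 70)i
= -120 + 20i


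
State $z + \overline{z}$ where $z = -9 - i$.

z + conjugate(z) = (a + bi) + (a - bi) = 2a
= 2 * (-9) = -18


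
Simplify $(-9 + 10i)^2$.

(a + bi)^2 = a^2 - b^2 + 2abi
= (-9)^2 - 10^2 + 2*(-9)*10i
= -19 - 180i


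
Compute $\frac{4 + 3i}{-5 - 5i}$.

Multiply numerator and denominator by conjugate (-5 + 5i):
= (4 + 3i)(-5 + 5i) / ((-5)^2 + (-5)^2)
= (-35 + 5i) / 50
Divide through by 5: (-7 + i) / 10
= -7/10 + (1/10)i


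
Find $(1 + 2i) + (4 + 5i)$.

(1 + 4) + (2 + 5)i = 5 + 7i


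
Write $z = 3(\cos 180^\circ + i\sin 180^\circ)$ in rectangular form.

a = r cos θ = 3 * -1 = -3
b = r sin θ = 3 * 0 = 0
z = -3


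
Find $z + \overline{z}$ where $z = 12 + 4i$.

z + conjugate(z) = (a + bi) + (a - bi) = 2a
= 2 * 12 = 24


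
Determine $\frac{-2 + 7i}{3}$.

Divisor is real, so divide each part by 3:
= -2/3 + (7/3)i


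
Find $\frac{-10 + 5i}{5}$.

Divisor is real, so divide each part by 5:
= -2 + i


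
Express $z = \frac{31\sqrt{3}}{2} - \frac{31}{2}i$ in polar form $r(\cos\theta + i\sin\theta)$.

r = |z| = sqrt(a^2 + b^2) = sqrt((31*sqrt(3)/2)^2 + (-31/2)^2) = sqrt(2883/4 + 961/4) = sqrt(961) = 31
θ = arctan(b/a) = arctan(-15.5/26.8468) (quadrant-adjusted) = 330°
z = 31(cos 330° + i sin 330°)


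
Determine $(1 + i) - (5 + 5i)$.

(1 - 5) + (1 - 5)i = -4 - 4i


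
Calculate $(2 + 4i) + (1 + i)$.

(2 + 1) + (4 + 1)i = 3 + 5i


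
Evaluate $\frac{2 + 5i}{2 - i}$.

Multiply numerator and denominator by conjugate (2 + i):
= (2 + 5i)(2 + i) / (2^2 + (-1)^2)
= (-1 + 12i) / 5
= -1/5 + (12/5)i


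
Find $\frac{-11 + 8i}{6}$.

Divisor is real, so divide each part by 6:
= -11/6 + (4/3)i


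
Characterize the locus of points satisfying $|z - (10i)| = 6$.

|z - z0| = r describes a circle centered at z0 with radius r
Here z0 = 10i and r = 6
Locus: Circle centered at (0, 10) with radius 6


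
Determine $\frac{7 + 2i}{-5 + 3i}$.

Multiply numerator and denominator by conjugate (-5 - 3i):
= (7 + 2i)(-5 - 3i) / ((-5)^2 + 3^2)
= (-29 - 31i) / 34
= -29/34 - (31/34)i


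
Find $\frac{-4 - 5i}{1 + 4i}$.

Multiply numerator and denominator by conjugate (1 - 4i):
= (-4 - 5i)(1 - 4i) / (1^2 + 4^2)
= (-24 + 11i) / 17
= -24/17 + (11/17)i


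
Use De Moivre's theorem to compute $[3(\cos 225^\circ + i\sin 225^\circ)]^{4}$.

By De Moivre: z^n = r^n(cos(nθ) + i sin(nθ))
= 3^4(cos(4*225°) + i sin(4*225°))
= 81(cos 180° + i sin 180°)
= -81


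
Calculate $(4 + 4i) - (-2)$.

(4 - (-2)) + (4 - 0)i = 6 + 4i


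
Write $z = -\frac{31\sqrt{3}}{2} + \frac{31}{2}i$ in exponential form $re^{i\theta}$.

r = |z| = sqrt((-31*sqrt(3)/2)^2 + (31/2)^2) = sqrt(2883/4 + 961/4) = sqrt(961) = 31
θ = arctan(b/a) = arctan(15.5/-26.8468) (quadrant-adjusted) = 150° = 5π/6
z = 31e^(i*5π/6)


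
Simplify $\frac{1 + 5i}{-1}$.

Divisor is real, so divide each part by -1:
= -1 - 5i


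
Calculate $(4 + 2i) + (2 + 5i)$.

(4 + 2) + (2 + 5)i = 6 + 7i


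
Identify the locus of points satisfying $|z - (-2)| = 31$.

|z - z0| = r describes a circle centered at z0 with radius r
Here z0 = -2 and r = 31
Locus: Circle centered at (-2, 0) with radius 31


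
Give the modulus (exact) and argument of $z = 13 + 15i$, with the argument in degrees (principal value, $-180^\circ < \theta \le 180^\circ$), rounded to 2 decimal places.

|z| = sqrt(13^2 + 15^2) = sqrt(394)
arg(z) = arctan(b/a) = arctan(15/13) (quadrant-adjusted) = 49.09°


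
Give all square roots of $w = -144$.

|w| = 144, arg(w) = 180°
Root modulus = 144^(1/2) = 12
Root arguments: θ_k = (180° + 360°k)/2 for k = 0, 1, ..., 1
Roots: 12i, -12i


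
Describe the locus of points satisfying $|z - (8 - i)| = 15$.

|z - z0| = r describes a circle centered at z0 with radius r
Here z0 = 8 - i and r = 15
Locus: Circle centered at (8, -1) with radius 15


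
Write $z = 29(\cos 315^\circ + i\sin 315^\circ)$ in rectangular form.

a = r cos θ = 29 * sqrt(2)/2 = 29*sqrt(2)/2
b = r sin θ = 29 * -sqrt(2)/2 = -29*sqrt(2)/2
z = 29*sqrt(2)/2 - (29*sqrt(2)/2)i


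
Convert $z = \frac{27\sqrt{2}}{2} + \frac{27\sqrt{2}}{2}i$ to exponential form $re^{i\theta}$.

r = |z| = sqrt((27*sqrt(2)/2)^2 + (27*sqrt(2)/2)^2) = sqrt(729/2 + 729/2) = sqrt(729) = 27
θ = arctan(b/a) = arctan(19.0919/19.0919) (quadrant-adjusted) = 45° = π/4
z = 27e^(i*π/4)


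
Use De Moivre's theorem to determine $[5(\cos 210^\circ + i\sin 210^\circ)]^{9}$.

By De Moivre: z^n = r^n(cos(nθ) + i sin(nθ))
= 5^9(cos(9*210°) + i sin(9*210°))
= 1953125(cos 90° + i sin 90°)
= 1953125i


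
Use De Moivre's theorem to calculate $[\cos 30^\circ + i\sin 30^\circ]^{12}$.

By De Moivre: z^n = r^n(cos(nθ) + i sin(nθ))
= 1^12(cos(12*30°) + i sin(12*30°))
= 1(cos 0° + i sin 0°)
= 1


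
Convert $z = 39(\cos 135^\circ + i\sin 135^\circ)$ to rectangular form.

a = r cos θ = 39 * -sqrt(2)/2 = -39*sqrt(2)/2
b = r sin θ = 39 * sqrt(2)/2 = 39*sqrt(2)/2
z = -39*sqrt(2)/2 + (39*sqrt(2)/2)i


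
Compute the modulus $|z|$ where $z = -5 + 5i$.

|z| = sqrt(a^2 + b^2) = sqrt((-5)^2 + 5^2) = sqrt(50) = sqrt(50)


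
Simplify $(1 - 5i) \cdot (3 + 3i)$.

(a1*a2 - b1*b2) + (a1*b2 + b1*a2)i
= (3 - (-15)) + (3 + (-15))i
= 18 - 12i


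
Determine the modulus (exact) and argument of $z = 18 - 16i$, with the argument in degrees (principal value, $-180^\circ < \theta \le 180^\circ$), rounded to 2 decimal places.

|z| = sqrt(18^2 + (-16)^2) = sqrt(580)
arg(z) = arctan(b/a) = arctan(-16/18) (quadrant-adjusted) = -41.63°


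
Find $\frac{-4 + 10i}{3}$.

Divisor is real, so divide each part by 3:
= -4/3 + (10/3)i


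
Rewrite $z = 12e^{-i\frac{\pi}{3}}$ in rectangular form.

a = r cos θ = 12 * 1/2 = 6
b = r sin θ = 12 * -sqrt(3)/2 = -6*sqrt(3)
z = 6 - 6*sqrt(3)i


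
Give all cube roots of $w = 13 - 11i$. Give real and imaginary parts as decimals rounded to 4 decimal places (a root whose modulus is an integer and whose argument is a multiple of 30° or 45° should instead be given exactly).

|w| = sqrt(290) ≈ 17.029386, arg(w) ≈ 319.763642°
Root modulus = sqrt(290)^(1/3) ≈ 2.572762
Root arguments: θ_k = (arg(w) + 360°k)/3 for k = 0, 1, ..., 2
Compute each root as (root modulus)(cos θ_k + i sin θ_k) using full-precision intermediates, then round to 4 decimal places.
Roots: -0.7345 + 2.4657i, -1.7681 - 1.8689i, 2.5026 - 0.5968i


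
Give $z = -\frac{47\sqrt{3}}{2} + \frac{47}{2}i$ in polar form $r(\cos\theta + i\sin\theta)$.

r = |z| = sqrt(a^2 + b^2) = sqrt((-47*sqrt(3)/2)^2 + (47/2)^2) = sqrt(6627/4 + 2209/4) = sqrt(2209) = 47
θ = arctan(b/a) = arctan(23.5/-40.7032) (quadrant-adjusted) = 150°
z = 47(cos 150° + i sin 150°)
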